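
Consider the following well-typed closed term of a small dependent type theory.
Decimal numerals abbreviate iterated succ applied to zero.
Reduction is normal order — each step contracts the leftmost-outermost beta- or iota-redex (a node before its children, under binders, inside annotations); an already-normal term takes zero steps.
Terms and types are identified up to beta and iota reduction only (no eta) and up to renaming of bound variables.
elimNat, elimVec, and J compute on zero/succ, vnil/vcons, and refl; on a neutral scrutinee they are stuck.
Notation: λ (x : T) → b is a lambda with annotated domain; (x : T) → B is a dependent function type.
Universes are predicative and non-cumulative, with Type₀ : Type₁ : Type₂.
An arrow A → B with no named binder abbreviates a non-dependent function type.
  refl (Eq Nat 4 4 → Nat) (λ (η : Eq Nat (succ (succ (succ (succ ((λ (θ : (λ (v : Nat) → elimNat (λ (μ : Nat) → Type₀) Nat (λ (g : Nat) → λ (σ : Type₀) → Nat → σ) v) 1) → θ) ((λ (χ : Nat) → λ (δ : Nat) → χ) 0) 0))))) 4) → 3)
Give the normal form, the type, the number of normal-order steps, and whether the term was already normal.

normal form:
  refl (Eq Nat 4 4 → Nat) (λ (η : Eq Nat 4 4) → 3)
type:
  Eq (Eq Nat 4 4 → Nat) (λ (η : Eq Nat 4 4) → 3) (λ (θ : Eq Nat 4 4) → 3)
reduction steps (normal order): 3
term was already normal: no
first contracted redex: a beta-redex


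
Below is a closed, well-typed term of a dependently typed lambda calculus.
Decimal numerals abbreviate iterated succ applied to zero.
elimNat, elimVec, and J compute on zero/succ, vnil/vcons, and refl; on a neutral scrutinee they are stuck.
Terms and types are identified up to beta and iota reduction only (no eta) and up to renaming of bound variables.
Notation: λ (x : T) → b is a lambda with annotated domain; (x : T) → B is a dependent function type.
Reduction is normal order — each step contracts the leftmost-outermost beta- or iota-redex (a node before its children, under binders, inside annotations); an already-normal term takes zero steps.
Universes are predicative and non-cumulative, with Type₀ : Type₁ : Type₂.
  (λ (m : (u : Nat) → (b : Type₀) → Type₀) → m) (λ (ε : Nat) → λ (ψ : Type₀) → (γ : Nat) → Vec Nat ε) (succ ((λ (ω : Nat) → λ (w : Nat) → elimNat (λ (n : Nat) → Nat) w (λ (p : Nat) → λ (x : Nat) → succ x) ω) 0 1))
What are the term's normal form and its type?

resulting normal form:
  λ (m : Type₀) → (u : Nat) → Vec Nat 2
type:
  (m : Type₀) → Type₀


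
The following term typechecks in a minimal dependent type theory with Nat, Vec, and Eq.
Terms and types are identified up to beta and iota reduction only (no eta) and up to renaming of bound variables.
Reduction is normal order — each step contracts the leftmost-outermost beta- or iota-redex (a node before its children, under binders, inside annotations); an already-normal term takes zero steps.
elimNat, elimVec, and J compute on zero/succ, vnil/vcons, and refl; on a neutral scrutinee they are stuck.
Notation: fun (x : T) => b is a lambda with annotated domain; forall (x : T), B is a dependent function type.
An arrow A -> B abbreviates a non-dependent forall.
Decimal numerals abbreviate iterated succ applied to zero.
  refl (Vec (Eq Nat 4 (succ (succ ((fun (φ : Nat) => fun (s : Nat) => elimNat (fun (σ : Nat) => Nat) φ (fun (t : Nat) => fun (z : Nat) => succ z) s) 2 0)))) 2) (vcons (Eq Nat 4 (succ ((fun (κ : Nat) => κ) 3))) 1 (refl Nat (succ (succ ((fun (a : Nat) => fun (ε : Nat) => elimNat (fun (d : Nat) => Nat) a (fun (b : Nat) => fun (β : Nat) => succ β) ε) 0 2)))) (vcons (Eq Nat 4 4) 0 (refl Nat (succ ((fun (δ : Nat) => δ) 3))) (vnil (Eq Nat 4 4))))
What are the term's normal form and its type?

normal form:
  refl (Vec (Eq Nat 4 4) 2) (vcons (Eq Nat 4 4) 1 (refl Nat 4) (vcons (Eq Nat 4 4) 0 (refl Nat 4) (vnil (Eq Nat 4 4))))
type:
  Eq (Vec (Eq Nat 4 4) 2) (vcons (Eq Nat 4 4) 1 (refl Nat 4) (vcons (Eq Nat 4 4) 0 (refl Nat 4) (vnil (Eq Nat 4 4)))) (vcons (Eq Nat 4 4) 1 (refl Nat 4) (vcons (Eq Nat 4 4) 0 (refl Nat 4) (vnil (Eq Nat 4 4))))


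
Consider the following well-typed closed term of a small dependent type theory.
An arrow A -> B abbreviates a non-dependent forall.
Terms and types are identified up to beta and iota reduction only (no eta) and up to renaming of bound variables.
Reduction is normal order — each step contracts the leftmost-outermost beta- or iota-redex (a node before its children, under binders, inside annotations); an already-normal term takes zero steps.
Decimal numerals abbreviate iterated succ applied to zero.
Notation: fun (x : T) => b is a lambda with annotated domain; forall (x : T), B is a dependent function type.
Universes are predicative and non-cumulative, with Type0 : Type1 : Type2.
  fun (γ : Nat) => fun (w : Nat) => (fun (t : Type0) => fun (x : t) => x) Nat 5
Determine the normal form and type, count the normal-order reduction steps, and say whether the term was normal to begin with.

reduced normal form:
  fun (γ : Nat) => fun (w : Nat) => 5
inferred type:
  Nat -> Nat -> Nat
reduction steps (normal order): 2
term was already normal: no
first contracted redex: a beta-redex


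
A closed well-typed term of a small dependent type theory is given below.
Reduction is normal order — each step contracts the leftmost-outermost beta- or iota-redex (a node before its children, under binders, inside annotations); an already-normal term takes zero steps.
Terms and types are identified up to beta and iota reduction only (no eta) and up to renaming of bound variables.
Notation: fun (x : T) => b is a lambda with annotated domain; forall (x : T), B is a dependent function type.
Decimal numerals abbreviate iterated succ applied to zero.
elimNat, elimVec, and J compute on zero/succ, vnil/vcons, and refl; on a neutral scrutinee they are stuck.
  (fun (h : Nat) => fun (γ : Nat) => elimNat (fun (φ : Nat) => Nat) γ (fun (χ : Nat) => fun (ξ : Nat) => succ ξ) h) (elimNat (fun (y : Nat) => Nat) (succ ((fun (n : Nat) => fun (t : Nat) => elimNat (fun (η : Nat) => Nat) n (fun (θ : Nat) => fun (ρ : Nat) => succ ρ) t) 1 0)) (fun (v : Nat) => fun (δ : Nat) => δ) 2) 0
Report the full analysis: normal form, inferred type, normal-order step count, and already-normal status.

resulting normal form:
  2
the term's type:
  Nat
normal-order step count: 19
started in normal form: no
first redex: a beta-redex


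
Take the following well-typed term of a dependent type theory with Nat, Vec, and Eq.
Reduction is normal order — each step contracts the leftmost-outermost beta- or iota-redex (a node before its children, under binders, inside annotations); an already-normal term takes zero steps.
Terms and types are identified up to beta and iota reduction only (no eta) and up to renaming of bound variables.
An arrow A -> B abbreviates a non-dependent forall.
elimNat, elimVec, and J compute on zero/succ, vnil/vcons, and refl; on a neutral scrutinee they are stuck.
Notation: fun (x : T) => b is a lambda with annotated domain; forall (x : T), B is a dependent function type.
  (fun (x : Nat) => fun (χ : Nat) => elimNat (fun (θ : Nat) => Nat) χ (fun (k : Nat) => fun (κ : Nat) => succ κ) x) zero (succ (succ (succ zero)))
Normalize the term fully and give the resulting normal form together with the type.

reduced normal form:
  succ (succ (succ zero))
the term's type:
  Nat


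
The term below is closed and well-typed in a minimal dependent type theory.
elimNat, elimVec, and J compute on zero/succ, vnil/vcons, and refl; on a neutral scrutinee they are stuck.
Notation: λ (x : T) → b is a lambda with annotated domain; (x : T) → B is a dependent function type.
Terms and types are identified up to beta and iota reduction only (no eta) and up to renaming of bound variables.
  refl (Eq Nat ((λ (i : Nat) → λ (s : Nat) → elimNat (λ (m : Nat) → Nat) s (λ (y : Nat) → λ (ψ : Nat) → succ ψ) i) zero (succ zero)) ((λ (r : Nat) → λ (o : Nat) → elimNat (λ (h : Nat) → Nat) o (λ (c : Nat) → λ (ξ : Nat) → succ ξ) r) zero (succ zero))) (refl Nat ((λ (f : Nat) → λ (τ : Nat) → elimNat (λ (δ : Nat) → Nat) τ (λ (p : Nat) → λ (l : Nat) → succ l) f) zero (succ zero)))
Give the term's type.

the term's type:
  Eq (Eq Nat (succ zero) (succ zero)) (refl Nat (succ zero)) (refl Nat (succ zero))


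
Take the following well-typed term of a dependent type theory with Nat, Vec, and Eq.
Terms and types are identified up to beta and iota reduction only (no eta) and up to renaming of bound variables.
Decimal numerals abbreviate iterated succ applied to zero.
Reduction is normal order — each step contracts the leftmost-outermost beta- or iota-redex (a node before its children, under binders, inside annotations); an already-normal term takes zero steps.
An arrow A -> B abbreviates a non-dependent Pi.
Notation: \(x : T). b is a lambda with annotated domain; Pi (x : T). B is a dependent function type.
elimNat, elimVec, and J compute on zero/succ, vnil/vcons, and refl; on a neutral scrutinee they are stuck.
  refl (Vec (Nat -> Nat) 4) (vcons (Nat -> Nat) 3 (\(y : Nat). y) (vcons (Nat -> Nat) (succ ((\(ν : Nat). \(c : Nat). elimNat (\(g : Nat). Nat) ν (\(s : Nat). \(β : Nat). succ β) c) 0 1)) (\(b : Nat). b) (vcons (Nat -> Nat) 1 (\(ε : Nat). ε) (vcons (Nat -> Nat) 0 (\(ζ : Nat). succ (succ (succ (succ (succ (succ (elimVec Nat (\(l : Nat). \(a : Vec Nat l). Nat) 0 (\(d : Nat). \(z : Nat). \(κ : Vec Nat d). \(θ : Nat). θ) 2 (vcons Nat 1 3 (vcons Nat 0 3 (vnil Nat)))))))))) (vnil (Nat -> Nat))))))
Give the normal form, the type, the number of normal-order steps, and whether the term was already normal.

reduced normal form:
  refl (Vec (Nat -> Nat) 4) (vcons (Nat -> Nat) 3 (\(y : Nat). y) (vcons (Nat -> Nat) 2 (\(ν : Nat). ν) (vcons (Nat -> Nat) 1 (\(c : Nat). c) (vcons (Nat -> Nat) 0 (\(g : Nat). 6) (vnil (Nat -> Nat))))))
the term's type:
  Eq (Vec (Nat -> Nat) 4) (vcons (Nat -> Nat) 3 (\(y : Nat). y) (vcons (Nat -> Nat) 2 (\(ν : Nat). ν) (vcons (Nat -> Nat) 1 (\(c : Nat). c) (vcons (Nat -> Nat) 0 (\(g : Nat). 6) (vnil (Nat -> Nat)))))) (vcons (Nat -> Nat) 3 (\(s : Nat). s) (vcons (Nat -> Nat) 2 (\(β : Nat). β) (vcons (Nat -> Nat) 1 (\(b : Nat). b) (vcons (Nat -> Nat) 0 (\(ε : Nat). 6) (vnil (Nat -> Nat))))))
reduction steps (normal order): 17
already normal: no
first contracted redex: a beta-redex


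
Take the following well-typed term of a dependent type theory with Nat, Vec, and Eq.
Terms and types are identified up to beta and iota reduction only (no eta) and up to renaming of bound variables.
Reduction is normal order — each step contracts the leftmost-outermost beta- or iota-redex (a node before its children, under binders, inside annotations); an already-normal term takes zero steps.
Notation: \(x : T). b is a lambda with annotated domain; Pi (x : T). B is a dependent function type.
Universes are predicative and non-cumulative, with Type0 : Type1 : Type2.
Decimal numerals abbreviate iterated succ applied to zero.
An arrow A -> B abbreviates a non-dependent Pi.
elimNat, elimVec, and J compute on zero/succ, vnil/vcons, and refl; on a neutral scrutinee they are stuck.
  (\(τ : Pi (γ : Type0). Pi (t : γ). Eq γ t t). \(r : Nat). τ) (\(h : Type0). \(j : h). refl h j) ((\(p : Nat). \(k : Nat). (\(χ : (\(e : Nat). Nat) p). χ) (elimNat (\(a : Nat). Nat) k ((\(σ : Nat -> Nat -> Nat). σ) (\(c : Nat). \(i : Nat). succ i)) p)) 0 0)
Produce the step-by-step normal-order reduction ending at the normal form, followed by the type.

reduction (normal order):
  (\(τ : Pi (γ : Type0). Pi (t : γ). Eq γ t t). \(r : Nat). τ) (\(h : Type0). \(j : h). refl h j) ((\(p : Nat). \(k : Nat). (\(χ : (\(e : Nat). Nat) p). χ) (elimNat (\(a : Nat). Nat) k ((\(σ : Nat -> Nat -> Nat). σ) (\(c : Nat). \(i : Nat). succ i)) p)) 0 0)
  ~> (\(τ : Nat). \(γ : Type0). \(t : γ). refl γ t) ((\(r : Nat). \(h : Nat). (\(j : (\(p : Nat). Nat) r). j) (elimNat (\(k : Nat). Nat) h ((\(χ : Nat -> Nat -> Nat). χ) (\(e : Nat). \(a : Nat). succ a)) r)) 0 0)
  ~> \(τ : Type0). \(γ : τ). refl τ γ
inferred type:
  Pi (τ : Type0). Pi (γ : τ). Eq τ γ γ


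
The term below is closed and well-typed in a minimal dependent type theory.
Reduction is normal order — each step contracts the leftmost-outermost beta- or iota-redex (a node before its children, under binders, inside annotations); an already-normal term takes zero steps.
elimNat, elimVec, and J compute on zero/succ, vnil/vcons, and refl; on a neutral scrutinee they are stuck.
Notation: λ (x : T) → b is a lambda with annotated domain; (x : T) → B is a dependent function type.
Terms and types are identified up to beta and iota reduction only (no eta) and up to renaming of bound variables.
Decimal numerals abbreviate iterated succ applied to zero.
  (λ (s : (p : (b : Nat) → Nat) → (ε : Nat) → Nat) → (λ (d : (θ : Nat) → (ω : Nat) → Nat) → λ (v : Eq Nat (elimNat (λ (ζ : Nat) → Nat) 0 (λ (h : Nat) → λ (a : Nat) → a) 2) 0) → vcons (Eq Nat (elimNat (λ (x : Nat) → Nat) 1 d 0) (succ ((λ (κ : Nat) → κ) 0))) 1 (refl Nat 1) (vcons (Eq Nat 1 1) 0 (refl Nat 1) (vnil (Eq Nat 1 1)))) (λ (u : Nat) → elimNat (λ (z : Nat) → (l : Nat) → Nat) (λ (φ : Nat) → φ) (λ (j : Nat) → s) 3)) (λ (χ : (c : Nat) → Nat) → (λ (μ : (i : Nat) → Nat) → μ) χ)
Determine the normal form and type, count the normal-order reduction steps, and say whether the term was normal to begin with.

normal form:
  λ (s : Eq Nat 0 0) → vcons (Eq Nat 1 1) 1 (refl Nat 1) (vcons (Eq Nat 1 1) 0 (refl Nat 1) (vnil (Eq Nat 1 1)))
the term's type:
  (s : Eq Nat 0 0) → Vec (Eq Nat 1 1) 2
reduction steps (normal order): 11
started in normal form: no
first redex: a beta-redex


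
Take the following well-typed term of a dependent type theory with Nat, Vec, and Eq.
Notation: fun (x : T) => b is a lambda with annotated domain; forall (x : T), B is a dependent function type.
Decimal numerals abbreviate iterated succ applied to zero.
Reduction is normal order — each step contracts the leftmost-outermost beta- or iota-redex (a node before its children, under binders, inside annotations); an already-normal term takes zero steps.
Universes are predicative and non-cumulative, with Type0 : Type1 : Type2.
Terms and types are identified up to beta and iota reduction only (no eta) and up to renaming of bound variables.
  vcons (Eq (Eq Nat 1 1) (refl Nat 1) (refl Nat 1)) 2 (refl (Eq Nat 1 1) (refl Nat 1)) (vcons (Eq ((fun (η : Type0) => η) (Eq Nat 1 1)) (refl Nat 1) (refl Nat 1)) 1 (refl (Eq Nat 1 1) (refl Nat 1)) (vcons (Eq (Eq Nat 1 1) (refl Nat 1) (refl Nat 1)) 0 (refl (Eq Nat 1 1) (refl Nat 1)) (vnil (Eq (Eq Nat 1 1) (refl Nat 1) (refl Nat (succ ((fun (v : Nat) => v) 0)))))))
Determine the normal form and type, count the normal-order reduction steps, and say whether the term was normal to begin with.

normal form:
  vcons (Eq (Eq Nat 1 1) (refl Nat 1) (refl Nat 1)) 2 (refl (Eq Nat 1 1) (refl Nat 1)) (vcons (Eq (Eq Nat 1 1) (refl Nat 1) (refl Nat 1)) 1 (refl (Eq Nat 1 1) (refl Nat 1)) (vcons (Eq (Eq Nat 1 1) (refl Nat 1) (refl Nat 1)) 0 (refl (Eq Nat 1 1) (refl Nat 1)) (vnil (Eq (Eq Nat 1 1) (refl Nat 1) (refl Nat 1)))))
the term's type:
  Vec (Eq (Eq Nat 1 1) (refl Nat 1) (refl Nat 1)) 3
reduction steps (normal order): 2
already normal: no
first contracted redex: a beta-redex


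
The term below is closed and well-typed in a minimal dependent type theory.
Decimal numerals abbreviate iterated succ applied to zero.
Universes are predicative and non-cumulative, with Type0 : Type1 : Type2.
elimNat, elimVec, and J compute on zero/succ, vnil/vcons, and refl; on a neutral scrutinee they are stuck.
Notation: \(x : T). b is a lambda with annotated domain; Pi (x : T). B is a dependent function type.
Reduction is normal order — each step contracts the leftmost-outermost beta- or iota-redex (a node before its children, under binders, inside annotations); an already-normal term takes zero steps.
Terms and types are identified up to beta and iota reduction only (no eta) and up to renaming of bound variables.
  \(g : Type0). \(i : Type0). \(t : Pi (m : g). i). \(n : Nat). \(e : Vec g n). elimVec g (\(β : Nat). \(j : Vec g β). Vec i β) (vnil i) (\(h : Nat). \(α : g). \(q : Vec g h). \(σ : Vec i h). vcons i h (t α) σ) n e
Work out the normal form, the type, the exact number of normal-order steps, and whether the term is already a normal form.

reduced normal form:
  \(g : Type0). \(i : Type0). \(t : Pi (m : g). i). \(n : Nat). \(e : Vec g n). elimVec g (\(β : Nat). \(j : Vec g β). Vec i β) (vnil i) (\(h : Nat). \(α : g). \(q : Vec g h). \(σ : Vec i h). vcons i h (t α) σ) n e
inferred type:
  Pi (g : Type0). Pi (i : Type0). Pi (t : Pi (m : g). i). Pi (n : Nat). Pi (e : Vec g n). Vec i n
steps to reach normal form (normal order): 0
started in normal form: yes


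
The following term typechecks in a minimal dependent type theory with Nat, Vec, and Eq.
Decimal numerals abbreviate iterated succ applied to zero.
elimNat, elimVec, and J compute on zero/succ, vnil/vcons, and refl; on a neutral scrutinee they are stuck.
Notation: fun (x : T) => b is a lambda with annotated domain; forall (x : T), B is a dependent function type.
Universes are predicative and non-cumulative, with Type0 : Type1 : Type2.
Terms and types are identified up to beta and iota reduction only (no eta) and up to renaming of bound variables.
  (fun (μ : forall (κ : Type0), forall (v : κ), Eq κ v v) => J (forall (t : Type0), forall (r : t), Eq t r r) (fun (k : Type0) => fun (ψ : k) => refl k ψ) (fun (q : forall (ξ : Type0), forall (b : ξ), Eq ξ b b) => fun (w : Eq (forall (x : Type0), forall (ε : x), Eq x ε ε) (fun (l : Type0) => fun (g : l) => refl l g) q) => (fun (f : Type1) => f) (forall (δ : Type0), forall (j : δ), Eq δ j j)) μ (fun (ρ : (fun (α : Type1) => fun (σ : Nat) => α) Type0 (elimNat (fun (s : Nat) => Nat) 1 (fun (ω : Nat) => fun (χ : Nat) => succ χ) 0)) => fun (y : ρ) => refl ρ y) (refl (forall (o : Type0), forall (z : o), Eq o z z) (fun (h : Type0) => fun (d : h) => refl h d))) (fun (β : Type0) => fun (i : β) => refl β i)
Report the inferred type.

inferred type:
  forall (μ : Type0), forall (κ : μ), Eq μ κ κ


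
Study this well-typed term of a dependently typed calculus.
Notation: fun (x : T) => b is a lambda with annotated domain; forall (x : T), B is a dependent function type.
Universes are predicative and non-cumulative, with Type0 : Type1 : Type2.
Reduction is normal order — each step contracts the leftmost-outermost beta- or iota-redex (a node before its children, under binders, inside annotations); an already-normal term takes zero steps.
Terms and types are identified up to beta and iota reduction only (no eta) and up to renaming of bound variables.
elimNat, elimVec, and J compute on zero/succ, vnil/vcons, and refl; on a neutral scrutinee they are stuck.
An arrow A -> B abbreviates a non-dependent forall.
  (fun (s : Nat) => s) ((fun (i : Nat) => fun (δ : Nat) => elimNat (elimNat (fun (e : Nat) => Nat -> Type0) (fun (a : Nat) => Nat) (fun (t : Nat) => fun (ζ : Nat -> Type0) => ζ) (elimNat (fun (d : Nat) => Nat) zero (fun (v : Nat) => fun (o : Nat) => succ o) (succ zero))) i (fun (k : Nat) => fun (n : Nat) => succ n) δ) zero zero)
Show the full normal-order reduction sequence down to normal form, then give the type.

normal-order reduction sequence:
  (fun (s : Nat) => s) ((fun (i : Nat) => fun (δ : Nat) => elimNat (elimNat (fun (e : Nat) => Nat -> Type0) (fun (a : Nat) => Nat) (fun (t : Nat) => fun (ζ : Nat -> Type0) => ζ) (elimNat (fun (d : Nat) => Nat) zero (fun (v : Nat) => fun (o : Nat) => succ o) (succ zero))) i (fun (k : Nat) => fun (n : Nat) => succ n) δ) zero zero)
  ~> (fun (s : Nat) => fun (i : Nat) => elimNat (elimNat (fun (δ : Nat) => Nat -> Type0) (fun (e : Nat) => Nat) (fun (a : Nat) => fun (t : Nat -> Type0) => t) (elimNat (fun (ζ : Nat) => Nat) zero (fun (d : Nat) => fun (v : Nat) => succ v) (succ zero))) s (fun (o : Nat) => fun (k : Nat) => succ k) i) zero zero
  ~> (fun (s : Nat) => elimNat (elimNat (fun (i : Nat) => Nat -> Type0) (fun (δ : Nat) => Nat) (fun (e : Nat) => fun (a : Nat -> Type0) => a) (elimNat (fun (t : Nat) => Nat) zero (fun (ζ : Nat) => fun (d : Nat) => succ d) (succ zero))) zero (fun (v : Nat) => fun (o : Nat) => succ o) s) zero
  ~> elimNat (elimNat (fun (s : Nat) => Nat -> Type0) (fun (i : Nat) => Nat) (fun (δ : Nat) => fun (e : Nat -> Type0) => e) (elimNat (fun (a : Nat) => Nat) zero (fun (t : Nat) => fun (ζ : Nat) => succ ζ) (succ zero))) zero (fun (d : Nat) => fun (v : Nat) => succ v) zero
  ~> zero
inferred type:
  Nat


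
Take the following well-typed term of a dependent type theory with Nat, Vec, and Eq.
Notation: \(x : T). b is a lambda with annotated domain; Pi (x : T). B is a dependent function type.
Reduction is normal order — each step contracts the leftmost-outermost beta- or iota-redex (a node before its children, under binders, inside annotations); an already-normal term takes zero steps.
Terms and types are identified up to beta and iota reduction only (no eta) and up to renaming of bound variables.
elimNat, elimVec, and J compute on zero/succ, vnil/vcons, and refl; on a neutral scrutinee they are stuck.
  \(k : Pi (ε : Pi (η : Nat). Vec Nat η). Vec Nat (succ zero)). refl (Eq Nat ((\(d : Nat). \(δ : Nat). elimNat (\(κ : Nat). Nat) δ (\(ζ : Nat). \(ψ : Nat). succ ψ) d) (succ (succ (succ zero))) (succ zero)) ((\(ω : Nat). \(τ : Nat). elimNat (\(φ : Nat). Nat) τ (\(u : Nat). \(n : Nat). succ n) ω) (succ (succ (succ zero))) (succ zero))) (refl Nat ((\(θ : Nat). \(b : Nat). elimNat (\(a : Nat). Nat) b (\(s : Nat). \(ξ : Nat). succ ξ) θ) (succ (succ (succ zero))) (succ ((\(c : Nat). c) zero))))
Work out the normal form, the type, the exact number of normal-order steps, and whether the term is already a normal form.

reduced normal form:
  \(k : Pi (ε : Pi (η : Nat). Vec Nat η). Vec Nat (succ zero)). refl (Eq Nat (succ (succ (succ (succ zero)))) (succ (succ (succ (succ zero))))) (refl Nat (succ (succ (succ (succ zero)))))
type:
  Pi (k : Pi (ε : Pi (η : Nat). Vec Nat η). Vec Nat (succ zero)). Eq (Eq Nat (succ (succ (succ (succ zero)))) (succ (succ (succ (succ zero))))) (refl Nat (succ (succ (succ (succ zero))))) (refl Nat (succ (succ (succ (succ zero)))))
steps to reach normal form (normal order): 37
already normal: no
first contracted redex: a beta-redex


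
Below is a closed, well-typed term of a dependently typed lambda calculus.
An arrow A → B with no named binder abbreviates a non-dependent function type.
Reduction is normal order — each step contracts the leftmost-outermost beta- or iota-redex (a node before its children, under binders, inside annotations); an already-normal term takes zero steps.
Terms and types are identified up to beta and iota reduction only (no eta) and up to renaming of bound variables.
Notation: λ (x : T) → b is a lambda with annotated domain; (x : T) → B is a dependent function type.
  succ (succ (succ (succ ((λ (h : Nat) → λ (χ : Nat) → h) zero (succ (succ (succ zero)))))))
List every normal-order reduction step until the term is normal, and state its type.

reduction (normal order):
  succ (succ (succ (succ ((λ (h : Nat) → λ (χ : Nat) → h) zero (succ (succ (succ zero)))))))
  ~> succ (succ (succ (succ ((λ (h : Nat) → zero) (succ (succ (succ zero)))))))
  ~> succ (succ (succ (succ zero)))
the term's type:
  Nat


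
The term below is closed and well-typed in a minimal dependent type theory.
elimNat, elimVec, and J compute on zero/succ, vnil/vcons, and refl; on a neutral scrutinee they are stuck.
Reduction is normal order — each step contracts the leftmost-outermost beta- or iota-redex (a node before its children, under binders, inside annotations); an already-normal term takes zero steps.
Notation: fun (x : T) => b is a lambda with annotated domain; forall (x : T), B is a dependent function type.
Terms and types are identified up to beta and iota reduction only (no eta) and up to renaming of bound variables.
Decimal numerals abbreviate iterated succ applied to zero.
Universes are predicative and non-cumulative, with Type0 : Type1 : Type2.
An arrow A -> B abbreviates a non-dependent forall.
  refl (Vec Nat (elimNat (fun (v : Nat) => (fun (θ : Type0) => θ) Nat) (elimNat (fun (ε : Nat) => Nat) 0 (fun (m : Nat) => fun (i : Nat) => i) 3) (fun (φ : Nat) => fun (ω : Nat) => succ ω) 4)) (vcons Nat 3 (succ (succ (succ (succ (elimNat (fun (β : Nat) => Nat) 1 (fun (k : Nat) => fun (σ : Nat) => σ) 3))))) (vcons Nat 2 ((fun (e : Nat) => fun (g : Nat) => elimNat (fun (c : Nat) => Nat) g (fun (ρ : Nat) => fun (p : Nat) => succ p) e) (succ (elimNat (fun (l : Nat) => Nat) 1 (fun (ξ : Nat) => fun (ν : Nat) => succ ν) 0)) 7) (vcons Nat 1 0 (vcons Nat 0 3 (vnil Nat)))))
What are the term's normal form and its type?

normal form:
  refl (Vec Nat 4) (vcons Nat 3 5 (vcons Nat 2 9 (vcons Nat 1 0 (vcons Nat 0 3 (vnil Nat)))))
type:
  Eq (Vec Nat 4) (vcons Nat 3 5 (vcons Nat 2 9 (vcons Nat 1 0 (vcons Nat 0 3 (vnil Nat))))) (vcons Nat 3 5 (vcons Nat 2 9 (vcons Nat 1 0 (vcons Nat 0 3 (vnil Nat)))))
observation: 43 normal-order steps normalize the term, beginning with an elimNat iota-redex.


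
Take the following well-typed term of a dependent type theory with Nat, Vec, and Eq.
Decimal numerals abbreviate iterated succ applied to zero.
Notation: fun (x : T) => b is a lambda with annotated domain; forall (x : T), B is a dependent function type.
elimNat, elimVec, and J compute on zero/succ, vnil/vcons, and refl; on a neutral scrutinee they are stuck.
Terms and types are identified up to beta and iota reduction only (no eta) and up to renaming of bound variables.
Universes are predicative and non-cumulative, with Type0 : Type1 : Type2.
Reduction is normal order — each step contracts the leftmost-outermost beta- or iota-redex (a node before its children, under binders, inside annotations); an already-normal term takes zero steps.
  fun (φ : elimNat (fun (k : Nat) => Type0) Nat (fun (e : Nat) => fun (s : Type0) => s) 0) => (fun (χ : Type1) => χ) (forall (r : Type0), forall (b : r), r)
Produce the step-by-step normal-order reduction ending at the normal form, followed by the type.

reduction (normal order):
  fun (φ : elimNat (fun (k : Nat) => Type0) Nat (fun (e : Nat) => fun (s : Type0) => s) 0) => (fun (χ : Type1) => χ) (forall (r : Type0), forall (b : r), r)
  ~> fun (φ : Nat) => (fun (k : Type1) => k) (forall (e : Type0), forall (s : e), e)
  ~> fun (φ : Nat) => forall (k : Type0), forall (e : k), k
inferred type:
  forall (φ : Nat), Type1


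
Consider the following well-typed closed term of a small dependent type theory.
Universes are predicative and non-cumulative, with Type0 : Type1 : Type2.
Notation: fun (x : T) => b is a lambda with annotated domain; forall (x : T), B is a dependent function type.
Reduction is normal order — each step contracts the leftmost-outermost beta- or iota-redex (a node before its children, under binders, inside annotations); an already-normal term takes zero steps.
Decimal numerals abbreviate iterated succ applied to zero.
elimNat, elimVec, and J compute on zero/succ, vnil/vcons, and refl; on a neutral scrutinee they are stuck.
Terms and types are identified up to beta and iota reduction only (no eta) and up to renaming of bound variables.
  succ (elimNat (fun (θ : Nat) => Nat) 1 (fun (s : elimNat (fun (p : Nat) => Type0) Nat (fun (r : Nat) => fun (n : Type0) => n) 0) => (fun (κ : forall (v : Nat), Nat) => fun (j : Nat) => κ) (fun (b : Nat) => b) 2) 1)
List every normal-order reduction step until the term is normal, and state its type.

reduction (normal order):
  succ (elimNat (fun (θ : Nat) => Nat) 1 (fun (s : elimNat (fun (p : Nat) => Type0) Nat (fun (r : Nat) => fun (n : Type0) => n) 0) => (fun (κ : forall (v : Nat), Nat) => fun (j : Nat) => κ) (fun (b : Nat) => b) 2) 1)
  ~> succ ((fun (θ : elimNat (fun (s : Nat) => Type0) Nat (fun (p : Nat) => fun (r : Type0) => r) 0) => (fun (n : forall (κ : Nat), Nat) => fun (v : Nat) => n) (fun (j : Nat) => j) 2) 0 (elimNat (fun (b : Nat) => Nat) 1 (fun (δ : elimNat (fun (ζ : Nat) => Type0) Nat (fun (μ : Nat) => fun (ν : Type0) => ν) 0) => (fun (β : forall (z : Nat), Nat) => fun (q : Nat) => β) (fun (m : Nat) => m) 2) 0))
  ~> succ ((fun (θ : forall (s : Nat), Nat) => fun (p : Nat) => θ) (fun (r : Nat) => r) 2 (elimNat (fun (n : Nat) => Nat) 1 (fun (κ : elimNat (fun (v : Nat) => Type0) Nat (fun (j : Nat) => fun (b : Type0) => b) 0) => (fun (δ : forall (ζ : Nat), Nat) => fun (μ : Nat) => δ) (fun (ν : Nat) => ν) 2) 0))
  ~> succ ((fun (θ : Nat) => fun (s : Nat) => s) 2 (elimNat (fun (p : Nat) => Nat) 1 (fun (r : elimNat (fun (n : Nat) => Type0) Nat (fun (κ : Nat) => fun (v : Type0) => v) 0) => (fun (j : forall (b : Nat), Nat) => fun (δ : Nat) => j) (fun (ζ : Nat) => ζ) 2) 0))
  ~> succ ((fun (θ : Nat) => θ) (elimNat (fun (s : Nat) => Nat) 1 (fun (p : elimNat (fun (r : Nat) => Type0) Nat (fun (n : Nat) => fun (κ : Type0) => κ) 0) => (fun (v : forall (j : Nat), Nat) => fun (b : Nat) => v) (fun (δ : Nat) => δ) 2) 0))
  ~> succ (elimNat (fun (θ : Nat) => Nat) 1 (fun (s : elimNat (fun (p : Nat) => Type0) Nat (fun (r : Nat) => fun (n : Type0) => n) 0) => (fun (κ : forall (v : Nat), Nat) => fun (j : Nat) => κ) (fun (b : Nat) => b) 2) 0)
  ~> 2
inferred type:
  Nat


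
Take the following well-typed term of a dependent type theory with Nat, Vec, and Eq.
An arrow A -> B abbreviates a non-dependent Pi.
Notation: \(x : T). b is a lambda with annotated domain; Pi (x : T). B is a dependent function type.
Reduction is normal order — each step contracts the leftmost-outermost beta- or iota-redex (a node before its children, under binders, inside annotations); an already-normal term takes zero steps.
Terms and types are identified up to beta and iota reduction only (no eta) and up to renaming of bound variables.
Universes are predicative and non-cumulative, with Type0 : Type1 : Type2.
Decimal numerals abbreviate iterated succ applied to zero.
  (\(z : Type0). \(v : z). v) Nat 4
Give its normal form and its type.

resulting normal form:
  4
the term's type:
  Nat


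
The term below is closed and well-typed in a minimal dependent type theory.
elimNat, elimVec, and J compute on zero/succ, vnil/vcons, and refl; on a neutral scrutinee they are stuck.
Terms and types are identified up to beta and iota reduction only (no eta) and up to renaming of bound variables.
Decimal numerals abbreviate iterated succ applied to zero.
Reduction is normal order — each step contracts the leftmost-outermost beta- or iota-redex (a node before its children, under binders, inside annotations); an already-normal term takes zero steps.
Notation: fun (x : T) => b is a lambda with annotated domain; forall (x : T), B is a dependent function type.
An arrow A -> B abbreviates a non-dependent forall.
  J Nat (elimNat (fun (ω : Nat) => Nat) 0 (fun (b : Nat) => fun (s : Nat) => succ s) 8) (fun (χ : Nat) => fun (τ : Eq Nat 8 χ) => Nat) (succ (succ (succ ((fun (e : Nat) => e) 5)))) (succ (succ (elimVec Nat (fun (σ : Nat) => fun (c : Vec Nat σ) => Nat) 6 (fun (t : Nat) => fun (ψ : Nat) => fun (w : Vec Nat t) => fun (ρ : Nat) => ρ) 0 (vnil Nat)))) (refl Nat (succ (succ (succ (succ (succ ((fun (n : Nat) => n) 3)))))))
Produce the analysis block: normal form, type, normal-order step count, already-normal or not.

resulting normal form:
  8
inferred type:
  Nat
reduction steps (normal order): 2
already normal: no
first contracted redex: a J iota-redex


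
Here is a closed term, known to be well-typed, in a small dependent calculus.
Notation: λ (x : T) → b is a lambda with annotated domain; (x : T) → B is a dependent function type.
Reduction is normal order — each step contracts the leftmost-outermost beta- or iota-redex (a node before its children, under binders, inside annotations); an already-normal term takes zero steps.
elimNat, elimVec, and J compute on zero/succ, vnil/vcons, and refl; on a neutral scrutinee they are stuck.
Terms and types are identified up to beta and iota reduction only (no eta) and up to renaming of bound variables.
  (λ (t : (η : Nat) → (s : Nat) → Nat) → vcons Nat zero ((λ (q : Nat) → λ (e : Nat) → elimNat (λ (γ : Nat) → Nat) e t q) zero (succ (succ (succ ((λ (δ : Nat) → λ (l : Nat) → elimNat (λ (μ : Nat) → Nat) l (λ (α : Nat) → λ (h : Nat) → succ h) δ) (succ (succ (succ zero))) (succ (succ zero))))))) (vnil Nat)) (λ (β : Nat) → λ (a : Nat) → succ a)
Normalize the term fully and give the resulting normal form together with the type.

resulting normal form:
  vcons Nat zero (succ (succ (succ (succ (succ (succ (succ (succ zero)))))))) (vnil Nat)
inferred type:
  Vec Nat (succ zero)


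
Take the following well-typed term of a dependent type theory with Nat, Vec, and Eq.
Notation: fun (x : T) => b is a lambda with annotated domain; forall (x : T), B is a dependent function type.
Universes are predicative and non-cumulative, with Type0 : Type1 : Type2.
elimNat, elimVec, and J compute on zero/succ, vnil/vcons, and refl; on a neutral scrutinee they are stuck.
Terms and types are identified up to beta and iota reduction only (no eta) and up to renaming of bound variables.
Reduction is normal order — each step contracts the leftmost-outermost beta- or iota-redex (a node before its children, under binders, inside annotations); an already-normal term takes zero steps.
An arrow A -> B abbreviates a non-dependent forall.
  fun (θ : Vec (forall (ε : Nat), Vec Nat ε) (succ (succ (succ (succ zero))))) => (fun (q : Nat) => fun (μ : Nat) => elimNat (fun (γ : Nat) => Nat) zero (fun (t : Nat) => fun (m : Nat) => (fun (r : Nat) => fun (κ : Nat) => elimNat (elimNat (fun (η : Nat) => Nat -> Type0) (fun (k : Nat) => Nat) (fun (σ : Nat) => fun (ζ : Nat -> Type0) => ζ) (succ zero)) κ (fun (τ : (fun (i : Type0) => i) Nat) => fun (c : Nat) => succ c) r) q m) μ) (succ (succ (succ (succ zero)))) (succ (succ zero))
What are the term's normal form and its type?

reduced normal form:
  fun (θ : Vec (forall (ε : Nat), Vec Nat ε) (succ (succ (succ (succ zero))))) => succ (succ (succ (succ (succ (succ (succ (succ zero)))))))
the term's type:
  Vec (forall (θ : Nat), Vec Nat θ) (succ (succ (succ (succ zero)))) -> Nat


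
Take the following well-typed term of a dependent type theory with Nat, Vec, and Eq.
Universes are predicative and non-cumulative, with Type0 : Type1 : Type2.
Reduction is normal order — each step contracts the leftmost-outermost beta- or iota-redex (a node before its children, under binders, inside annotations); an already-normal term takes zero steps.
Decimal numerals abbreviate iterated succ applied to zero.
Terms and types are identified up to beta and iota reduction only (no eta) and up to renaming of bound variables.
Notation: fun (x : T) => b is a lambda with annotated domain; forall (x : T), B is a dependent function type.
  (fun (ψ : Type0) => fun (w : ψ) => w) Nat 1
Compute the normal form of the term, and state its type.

reduced normal form:
  1
the term's type:
  Nat
observation: the term reaches its normal form after 2 normal-order steps.


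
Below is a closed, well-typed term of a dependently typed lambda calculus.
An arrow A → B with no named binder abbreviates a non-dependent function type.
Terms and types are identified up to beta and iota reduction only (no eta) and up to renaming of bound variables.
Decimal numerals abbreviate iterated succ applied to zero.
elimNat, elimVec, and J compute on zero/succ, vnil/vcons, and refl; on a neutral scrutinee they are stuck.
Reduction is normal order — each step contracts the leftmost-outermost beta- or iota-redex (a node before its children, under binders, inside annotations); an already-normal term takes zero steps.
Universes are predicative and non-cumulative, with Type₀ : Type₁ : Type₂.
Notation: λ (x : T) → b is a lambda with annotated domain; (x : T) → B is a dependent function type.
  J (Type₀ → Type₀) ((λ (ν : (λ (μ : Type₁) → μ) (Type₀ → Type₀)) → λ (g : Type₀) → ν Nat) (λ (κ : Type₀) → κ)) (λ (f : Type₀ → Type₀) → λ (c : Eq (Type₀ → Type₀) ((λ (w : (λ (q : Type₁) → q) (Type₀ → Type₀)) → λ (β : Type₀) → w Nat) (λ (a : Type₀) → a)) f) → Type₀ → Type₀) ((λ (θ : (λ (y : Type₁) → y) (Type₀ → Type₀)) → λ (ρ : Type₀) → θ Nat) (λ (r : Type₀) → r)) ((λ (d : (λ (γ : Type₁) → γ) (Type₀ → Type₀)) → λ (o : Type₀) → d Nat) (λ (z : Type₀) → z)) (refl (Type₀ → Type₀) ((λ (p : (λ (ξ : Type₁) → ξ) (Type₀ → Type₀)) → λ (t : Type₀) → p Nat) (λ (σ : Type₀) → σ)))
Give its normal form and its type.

normal form:
  λ (ν : Type₀) → Nat
type:
  Type₀ → Type₀


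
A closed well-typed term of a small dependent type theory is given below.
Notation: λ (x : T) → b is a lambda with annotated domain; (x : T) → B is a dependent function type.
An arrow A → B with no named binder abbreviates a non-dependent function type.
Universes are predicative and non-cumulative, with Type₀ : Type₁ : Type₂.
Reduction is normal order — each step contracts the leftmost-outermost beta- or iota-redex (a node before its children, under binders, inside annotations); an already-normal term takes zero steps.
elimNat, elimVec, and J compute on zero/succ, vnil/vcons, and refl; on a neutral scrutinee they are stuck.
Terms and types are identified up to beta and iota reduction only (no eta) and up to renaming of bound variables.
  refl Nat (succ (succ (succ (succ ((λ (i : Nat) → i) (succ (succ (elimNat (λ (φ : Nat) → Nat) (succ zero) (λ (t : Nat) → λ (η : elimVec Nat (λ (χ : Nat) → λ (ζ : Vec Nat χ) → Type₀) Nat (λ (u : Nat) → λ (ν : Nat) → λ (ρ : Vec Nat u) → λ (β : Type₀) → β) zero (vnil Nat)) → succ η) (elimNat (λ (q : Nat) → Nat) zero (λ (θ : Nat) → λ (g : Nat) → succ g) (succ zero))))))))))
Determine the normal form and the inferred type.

resulting normal form:
  refl Nat (succ (succ (succ (succ (succ (succ (succ (succ zero))))))))
inferred type:
  Eq Nat (succ (succ (succ (succ (succ (succ (succ (succ zero)))))))) (succ (succ (succ (succ (succ (succ (succ (succ zero))))))))


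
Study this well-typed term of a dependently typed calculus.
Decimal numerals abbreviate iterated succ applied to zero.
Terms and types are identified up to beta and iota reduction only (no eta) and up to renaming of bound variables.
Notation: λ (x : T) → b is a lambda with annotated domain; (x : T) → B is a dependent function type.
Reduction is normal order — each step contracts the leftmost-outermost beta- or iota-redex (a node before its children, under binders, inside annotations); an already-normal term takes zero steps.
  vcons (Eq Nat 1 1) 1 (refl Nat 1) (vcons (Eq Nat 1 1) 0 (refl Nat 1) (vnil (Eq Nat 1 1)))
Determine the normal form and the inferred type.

reduced normal form:
  vcons (Eq Nat 1 1) 1 (refl Nat 1) (vcons (Eq Nat 1 1) 0 (refl Nat 1) (vnil (Eq Nat 1 1)))
inferred type:
  Vec (Eq Nat 1 1) 2


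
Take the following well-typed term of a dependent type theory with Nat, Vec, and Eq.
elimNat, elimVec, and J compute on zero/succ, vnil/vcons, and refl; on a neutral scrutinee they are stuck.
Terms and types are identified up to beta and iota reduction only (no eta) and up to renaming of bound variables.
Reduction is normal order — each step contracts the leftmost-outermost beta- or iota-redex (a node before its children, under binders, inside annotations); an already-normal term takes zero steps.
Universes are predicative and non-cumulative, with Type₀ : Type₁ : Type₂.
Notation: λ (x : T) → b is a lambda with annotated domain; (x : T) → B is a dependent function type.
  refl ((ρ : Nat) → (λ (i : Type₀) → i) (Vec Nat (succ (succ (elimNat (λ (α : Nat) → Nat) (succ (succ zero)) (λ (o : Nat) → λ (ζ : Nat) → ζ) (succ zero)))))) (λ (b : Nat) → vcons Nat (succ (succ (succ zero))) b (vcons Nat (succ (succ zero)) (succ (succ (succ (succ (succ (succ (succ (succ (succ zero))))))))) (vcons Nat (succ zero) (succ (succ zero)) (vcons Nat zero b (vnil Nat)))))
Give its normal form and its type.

resulting normal form:
  refl ((ρ : Nat) → Vec Nat (succ (succ (succ (succ zero))))) (λ (i : Nat) → vcons Nat (succ (succ (succ zero))) i (vcons Nat (succ (succ zero)) (succ (succ (succ (succ (succ (succ (succ (succ (succ zero))))))))) (vcons Nat (succ zero) (succ (succ zero)) (vcons Nat zero i (vnil Nat)))))
the term's type:
  Eq ((ρ : Nat) → Vec Nat (succ (succ (succ (succ zero))))) (λ (i : Nat) → vcons Nat (succ (succ (succ zero))) i (vcons Nat (succ (succ zero)) (succ (succ (succ (succ (succ (succ (succ (succ (succ zero))))))))) (vcons Nat (succ zero) (succ (succ zero)) (vcons Nat zero i (vnil Nat))))) (λ (α : Nat) → vcons Nat (succ (succ (succ zero))) α (vcons Nat (succ (succ zero)) (succ (succ (succ (succ (succ (succ (succ (succ (succ zero))))))))) (vcons Nat (succ zero) (succ (succ zero)) (vcons Nat zero α (vnil Nat)))))
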